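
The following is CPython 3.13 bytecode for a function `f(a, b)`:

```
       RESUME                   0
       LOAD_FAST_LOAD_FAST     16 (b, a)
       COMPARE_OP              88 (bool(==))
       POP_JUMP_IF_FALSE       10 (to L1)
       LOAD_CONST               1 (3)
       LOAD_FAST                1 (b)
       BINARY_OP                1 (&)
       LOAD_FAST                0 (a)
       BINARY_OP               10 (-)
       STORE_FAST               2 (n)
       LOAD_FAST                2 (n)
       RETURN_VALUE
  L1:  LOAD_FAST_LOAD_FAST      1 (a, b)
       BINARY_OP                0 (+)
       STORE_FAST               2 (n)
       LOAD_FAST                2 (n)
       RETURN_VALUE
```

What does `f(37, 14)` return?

LOAD_FAST_LOAD_FAST b,a → push 14,37. Stack: [14, 37]
COMPARE_OP bool(==) → 14 vs 37 = False. Stack: [False]
POP_JUMP_IF_FALSE → pop False; jump. Stack: []
LOAD_FAST_LOAD_FAST a,b → push 37,14. Stack: [37, 14]
BINARY_OP + → 37 + 14 = 51. Stack: [51]
STORE_FAST n → n=51. Stack: []
LOAD_FAST n → push 51. Stack: [51]
RETURN_VALUE → return 51.

51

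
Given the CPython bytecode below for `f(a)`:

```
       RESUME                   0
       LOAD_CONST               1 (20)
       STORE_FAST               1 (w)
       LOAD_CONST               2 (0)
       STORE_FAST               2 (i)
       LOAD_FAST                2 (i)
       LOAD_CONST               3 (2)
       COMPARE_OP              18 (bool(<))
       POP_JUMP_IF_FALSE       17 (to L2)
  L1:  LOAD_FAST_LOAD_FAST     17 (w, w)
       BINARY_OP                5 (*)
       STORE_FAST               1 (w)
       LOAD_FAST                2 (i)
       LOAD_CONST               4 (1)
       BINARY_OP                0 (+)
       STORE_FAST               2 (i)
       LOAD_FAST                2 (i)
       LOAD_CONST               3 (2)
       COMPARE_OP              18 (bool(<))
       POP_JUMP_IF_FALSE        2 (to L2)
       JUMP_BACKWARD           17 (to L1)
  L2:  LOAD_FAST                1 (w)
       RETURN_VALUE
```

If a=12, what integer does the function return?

LOAD_CONST → push 20. Stack: [20]
STORE_FAST w → w=20. Stack: []
LOAD_CONST → push 0. Stack: [0]
STORE_FAST i → i=0. Stack: []
LOAD_FAST i → push 0. Stack: [0]
LOAD_CONST → push 2. Stack: [0, 2]
COMPARE_OP bool(<) → 0 vs 2 = True. Stack: [True]
POP_JUMP_IF_FALSE → pop True; no jump. Stack: []
LOAD_FAST_LOAD_FAST w,w → push 20,20. Stack: [20, 20]
BINARY_OP * → 20 * 20 = 400. Stack: [400]
STORE_FAST w → w=400. Stack: []
LOAD_FAST i → push 0. Stack: [0]
LOAD_CONST → push 1. Stack: [0, 1]
BINARY_OP + → 0 + 1 = 1. Stack: [1]
STORE_FAST i → i=1. Stack: []
LOAD_FAST i → push 1. Stack: [1]
LOAD_CONST → push 2. Stack: [1, 2]
COMPARE_OP bool(<) → 1 vs 2 = True. Stack: [True]
POP_JUMP_IF_FALSE → pop True; no jump. Stack: []
LOAD_FAST_LOAD_FAST w,w → push 400,400. Stack: [400, 400]
BINARY_OP * → 400 * 400 = 160000. Stack: [160000]
STORE_FAST w → w=160000. Stack: []
LOAD_FAST i → push 1. Stack: [1]
LOAD_CONST → push 1. Stack: [1, 1]
BINARY_OP + → 1 + 1 = 2. Stack: [2]
STORE_FAST i → i=2. Stack: []
LOAD_FAST i → push 2. Stack: [2]
LOAD_CONST → push 2. Stack: [2, 2]
COMPARE_OP bool(<) → 2 vs 2 = False. Stack: [False]
POP_JUMP_IF_FALSE → pop False; jump. Stack: []
LOAD_FAST w → push 160000. Stack: [160000]
RETURN_VALUE → return 160000.

160000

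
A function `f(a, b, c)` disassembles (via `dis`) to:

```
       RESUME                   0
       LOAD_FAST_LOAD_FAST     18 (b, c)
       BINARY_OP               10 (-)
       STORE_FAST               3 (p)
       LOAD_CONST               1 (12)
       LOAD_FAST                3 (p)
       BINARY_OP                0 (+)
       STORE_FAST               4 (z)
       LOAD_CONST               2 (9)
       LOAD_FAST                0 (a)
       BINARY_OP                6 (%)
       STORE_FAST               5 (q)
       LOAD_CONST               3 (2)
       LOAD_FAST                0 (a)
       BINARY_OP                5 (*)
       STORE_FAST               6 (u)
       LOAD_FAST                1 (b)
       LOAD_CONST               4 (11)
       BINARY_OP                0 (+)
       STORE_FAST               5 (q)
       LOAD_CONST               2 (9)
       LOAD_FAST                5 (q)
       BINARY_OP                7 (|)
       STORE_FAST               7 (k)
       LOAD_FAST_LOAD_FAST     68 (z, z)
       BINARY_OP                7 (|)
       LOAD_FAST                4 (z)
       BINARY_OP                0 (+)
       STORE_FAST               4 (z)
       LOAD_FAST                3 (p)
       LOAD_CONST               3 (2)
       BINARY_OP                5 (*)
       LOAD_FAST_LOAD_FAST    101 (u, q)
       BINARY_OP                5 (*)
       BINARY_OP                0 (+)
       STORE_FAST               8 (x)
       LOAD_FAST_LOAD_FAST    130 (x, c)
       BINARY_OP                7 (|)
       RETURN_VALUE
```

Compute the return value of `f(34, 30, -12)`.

-4

LOAD_FAST_LOAD_FAST b,c → push 30,-12. Stack: [30, -12]
BINARY_OP - → 30 - -12 = 42. Stack: [42]
STORE_FAST p → p=42. Stack: []
LOAD_CONST → push 12. Stack: [12]
LOAD_FAST p → push 42. Stack: [12, 42]
BINARY_OP + → 12 + 42 = 54. Stack: [54]
STORE_FAST z → z=54. Stack: []
LOAD_CONST → push 9. Stack: [9]
LOAD_FAST a → push 34. Stack: [9, 34]
BINARY_OP % → 9 % 34 = 9. Stack: [9]
STORE_FAST q → q=9. Stack: []
LOAD_CONST → push 2. Stack: [2]
LOAD_FAST a → push 34. Stack: [2, 34]
BINARY_OP * → 2 * 34 = 68. Stack: [68]
STORE_FAST u → u=68. Stack: []
LOAD_FAST b → push 30. Stack: [30]
LOAD_CONST → push 11. Stack: [30, 11]
BINARY_OP + → 30 + 11 = 41. Stack: [41]
STORE_FAST q → q=41. Stack: []
LOAD_CONST → push 9. Stack: [9]
LOAD_FAST q → push 41. Stack: [9, 41]
BINARY_OP | → 9 | 41 = 41. Stack: [41]
STORE_FAST k → k=41. Stack: []
LOAD_FAST_LOAD_FAST z,z → push 54,54. Stack: [54, 54]
BINARY_OP | → 54 | 54 = 54. Stack: [54]
LOAD_FAST z → push 54. Stack: [54, 54]
BINARY_OP + → 54 + 54 = 108. Stack: [108]
STORE_FAST z → z=108. Stack: []
LOAD_FAST p → push 42. Stack: [42]
LOAD_CONST → push 2. Stack: [42, 2]
BINARY_OP * → 42 * 2 = 84. Stack: [84]
LOAD_FAST_LOAD_FAST u,q → push 68,41. Stack: [84, 68, 41]
BINARY_OP * → 68 * 41 = 2788. Stack: [84, 2788]
BINARY_OP + → 84 + 2788 = 2872. Stack: [2872]
STORE_FAST x → x=2872. Stack: []
LOAD_FAST_LOAD_FAST x,c → push 2872,-12. Stack: [2872, -12]
BINARY_OP | → 2872 | -12 = -4. Stack: [-4]
RETURN_VALUE → return -4.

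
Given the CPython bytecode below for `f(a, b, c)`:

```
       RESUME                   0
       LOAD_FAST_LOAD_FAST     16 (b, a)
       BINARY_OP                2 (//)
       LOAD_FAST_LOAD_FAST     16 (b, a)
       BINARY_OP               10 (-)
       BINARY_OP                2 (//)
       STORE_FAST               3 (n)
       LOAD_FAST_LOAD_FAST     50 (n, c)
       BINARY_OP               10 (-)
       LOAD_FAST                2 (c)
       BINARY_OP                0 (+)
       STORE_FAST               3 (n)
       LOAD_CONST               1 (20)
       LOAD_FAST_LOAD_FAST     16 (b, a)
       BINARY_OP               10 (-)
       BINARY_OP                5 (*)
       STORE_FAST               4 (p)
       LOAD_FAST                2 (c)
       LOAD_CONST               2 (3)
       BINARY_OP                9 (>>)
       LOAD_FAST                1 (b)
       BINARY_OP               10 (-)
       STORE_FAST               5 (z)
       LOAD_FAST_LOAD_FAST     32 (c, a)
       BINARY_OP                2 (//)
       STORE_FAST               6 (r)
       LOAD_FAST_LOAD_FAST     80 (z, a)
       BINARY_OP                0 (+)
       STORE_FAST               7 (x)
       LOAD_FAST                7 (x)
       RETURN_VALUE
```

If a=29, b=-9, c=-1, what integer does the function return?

37

LOAD_FAST_LOAD_FAST b,a → push -9,29. Stack: [-9, 29]
BINARY_OP // → -9 // 29 = -1. Stack: [-1]
LOAD_FAST_LOAD_FAST b,a → push -9,29. Stack: [-1, -9, 29]
BINARY_OP - → -9 - 29 = -38. Stack: [-1, -38]
BINARY_OP // → -1 // -38 = 0. Stack: [0]
STORE_FAST n → n=0. Stack: []
LOAD_FAST_LOAD_FAST n,c → push 0,-1. Stack: [0, -1]
BINARY_OP - → 0 - -1 = 1. Stack: [1]
LOAD_FAST c → push -1. Stack: [1, -1]
BINARY_OP + → 1 + -1 = 0. Stack: [0]
STORE_FAST n → n=0. Stack: []
LOAD_CONST → push 20. Stack: [20]
LOAD_FAST_LOAD_FAST b,a → push -9,29. Stack: [20, -9, 29]
BINARY_OP - → -9 - 29 = -38. Stack: [20, -38]
BINARY_OP * → 20 * -38 = -760. Stack: [-760]
STORE_FAST p → p=-760. Stack: []
LOAD_FAST c → push -1. Stack: [-1]
LOAD_CONST → push 3. Stack: [-1, 3]
BINARY_OP >> → -1 >> 3 = -1. Stack: [-1]
LOAD_FAST b → push -9. Stack: [-1, -9]
BINARY_OP - → -1 - -9 = 8. Stack: [8]
STORE_FAST z → z=8. Stack: []
LOAD_FAST_LOAD_FAST c,a → push -1,29. Stack: [-1, 29]
BINARY_OP // → -1 // 29 = -1. Stack: [-1]
STORE_FAST r → r=-1. Stack: []
LOAD_FAST_LOAD_FAST z,a → push 8,29. Stack: [8, 29]
BINARY_OP + → 8 + 29 = 37. Stack: [37]
STORE_FAST x → x=37. Stack: []
LOAD_FAST x → push 37. Stack: [37]
RETURN_VALUE → return 37.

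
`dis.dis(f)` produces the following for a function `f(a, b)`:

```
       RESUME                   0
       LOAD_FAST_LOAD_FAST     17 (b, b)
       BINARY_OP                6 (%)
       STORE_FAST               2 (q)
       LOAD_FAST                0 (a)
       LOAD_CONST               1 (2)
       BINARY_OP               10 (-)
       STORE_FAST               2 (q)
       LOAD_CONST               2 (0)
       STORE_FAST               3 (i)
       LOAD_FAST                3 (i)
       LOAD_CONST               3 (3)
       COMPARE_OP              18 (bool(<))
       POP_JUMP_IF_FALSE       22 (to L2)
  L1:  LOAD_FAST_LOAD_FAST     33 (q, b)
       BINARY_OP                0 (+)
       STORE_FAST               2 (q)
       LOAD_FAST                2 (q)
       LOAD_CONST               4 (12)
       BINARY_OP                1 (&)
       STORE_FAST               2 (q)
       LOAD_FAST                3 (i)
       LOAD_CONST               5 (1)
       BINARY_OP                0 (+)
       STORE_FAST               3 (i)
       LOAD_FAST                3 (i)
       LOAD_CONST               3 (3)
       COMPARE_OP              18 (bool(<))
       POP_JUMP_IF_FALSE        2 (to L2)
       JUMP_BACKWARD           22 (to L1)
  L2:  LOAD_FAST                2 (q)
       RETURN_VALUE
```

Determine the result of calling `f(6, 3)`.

LOAD_FAST_LOAD_FAST b,b → push 3,3. Stack: [3, 3]
BINARY_OP % → 3 % 3 = 0. Stack: [0]
STORE_FAST q → q=0. Stack: []
LOAD_FAST a → push 6. Stack: [6]
LOAD_CONST → push 2. Stack: [6, 2]
BINARY_OP - → 6 - 2 = 4. Stack: [4]
STORE_FAST q → q=4. Stack: []
LOAD_CONST → push 0. Stack: [0]
STORE_FAST i → i=0. Stack: []
LOAD_FAST i → push 0. Stack: [0]
LOAD_CONST → push 3. Stack: [0, 3]
COMPARE_OP bool(<) → 0 vs 3 = True. Stack: [True]
POP_JUMP_IF_FALSE → pop True; no jump. Stack: []
LOAD_FAST_LOAD_FAST q,b → push 4,3. Stack: [4, 3]
BINARY_OP + → 4 + 3 = 7. Stack: [7]
STORE_FAST q → q=7. Stack: []
LOAD_FAST q → push 7. Stack: [7]
LOAD_CONST → push 12. Stack: [7, 12]
BINARY_OP & → 7 & 12 = 4. Stack: [4]
STORE_FAST q → q=4. Stack: []
LOAD_FAST i → push 0. Stack: [0]
LOAD_CONST → push 1. Stack: [0, 1]
BINARY_OP + → 0 + 1 = 1. Stack: [1]
STORE_FAST i → i=1. Stack: []
LOAD_FAST i → push 1. Stack: [1]
LOAD_CONST → push 3. Stack: [1, 3]
COMPARE_OP bool(<) → 1 vs 3 = True. Stack: [True]
POP_JUMP_IF_FALSE → pop True; no jump. Stack: []
LOAD_FAST_LOAD_FAST q,b → push 4,3. Stack: [4, 3]
BINARY_OP + → 4 + 3 = 7. Stack: [7]
STORE_FAST q → q=7. Stack: []
LOAD_FAST q → push 7. Stack: [7]
LOAD_CONST → push 12. Stack: [7, 12]
BINARY_OP & → 7 & 12 = 4. Stack: [4]
STORE_FAST q → q=4. Stack: []
LOAD_FAST i → push 1. Stack: [1]
LOAD_CONST → push 1. Stack: [1, 1]
BINARY_OP + → 1 + 1 = 2. Stack: [2]
STORE_FAST i → i=2. Stack: []
LOAD_FAST i → push 2. Stack: [2]
LOAD_CONST → push 3. Stack: [2, 3]
COMPARE_OP bool(<) → 2 vs 3 = True. Stack: [True]
POP_JUMP_IF_FALSE → pop True; no jump. Stack: []
LOAD_FAST_LOAD_FAST q,b → push 4,3. Stack: [4, 3]
BINARY_OP + → 4 + 3 = 7. Stack: [7]
STORE_FAST q → q=7. Stack: []
LOAD_FAST q → push 7. Stack: [7]
LOAD_CONST → push 12. Stack: [7, 12]
BINARY_OP & → 7 & 12 = 4. Stack: [4]
STORE_FAST q → q=4. Stack: []
LOAD_FAST i → push 2. Stack: [2]
LOAD_CONST → push 1. Stack: [2, 1]
BINARY_OP + → 2 + 1 = 3. Stack: [3]
STORE_FAST i → i=3. Stack: []
LOAD_FAST i → push 3. Stack: [3]
LOAD_CONST → push 3. Stack: [3, 3]
COMPARE_OP bool(<) → 3 vs 3 = False. Stack: [False]
POP_JUMP_IF_FALSE → pop False; jump. Stack: []
LOAD_FAST q → push 4. Stack: [4]
RETURN_VALUE → return 4.

4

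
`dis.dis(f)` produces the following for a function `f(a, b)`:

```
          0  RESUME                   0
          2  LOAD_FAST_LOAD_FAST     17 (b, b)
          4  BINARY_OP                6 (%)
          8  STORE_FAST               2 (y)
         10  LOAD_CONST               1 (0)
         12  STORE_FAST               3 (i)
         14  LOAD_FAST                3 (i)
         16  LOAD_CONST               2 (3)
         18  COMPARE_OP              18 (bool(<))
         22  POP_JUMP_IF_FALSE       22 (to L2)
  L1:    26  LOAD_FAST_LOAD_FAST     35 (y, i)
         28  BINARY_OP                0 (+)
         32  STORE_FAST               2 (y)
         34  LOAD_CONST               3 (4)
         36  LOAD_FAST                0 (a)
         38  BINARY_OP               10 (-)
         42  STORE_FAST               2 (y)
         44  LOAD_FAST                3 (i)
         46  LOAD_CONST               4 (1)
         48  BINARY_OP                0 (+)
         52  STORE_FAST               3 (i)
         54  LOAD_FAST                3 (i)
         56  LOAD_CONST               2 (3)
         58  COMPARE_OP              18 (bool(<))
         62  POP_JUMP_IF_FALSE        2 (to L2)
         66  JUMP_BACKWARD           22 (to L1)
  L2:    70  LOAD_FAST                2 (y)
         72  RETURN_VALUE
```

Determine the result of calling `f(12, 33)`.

LOAD_FAST_LOAD_FAST b,b → push 33,33. Stack: [33, 33]
BINARY_OP % → 33 % 33 = 0. Stack: [0]
STORE_FAST y → y=0. Stack: []
LOAD_CONST → push 0. Stack: [0]
STORE_FAST i → i=0. Stack: []
LOAD_FAST i → push 0. Stack: [0]
LOAD_CONST → push 3. Stack: [0, 3]
COMPARE_OP bool(<) → 0 vs 3 = True. Stack: [True]
POP_JUMP_IF_FALSE → pop True; no jump. Stack: []
LOAD_FAST_LOAD_FAST y,i → push 0,0. Stack: [0, 0]
BINARY_OP + → 0 + 0 = 0. Stack: [0]
STORE_FAST y → y=0. Stack: []
LOAD_CONST → push 4. Stack: [4]
LOAD_FAST a → push 12. Stack: [4, 12]
BINARY_OP - → 4 - 12 = -8. Stack: [-8]
STORE_FAST y → y=-8. Stack: []
LOAD_FAST i → push 0. Stack: [0]
LOAD_CONST → push 1. Stack: [0, 1]
BINARY_OP + → 0 + 1 = 1. Stack: [1]
STORE_FAST i → i=1. Stack: []
LOAD_FAST i → push 1. Stack: [1]
LOAD_CONST → push 3. Stack: [1, 3]
COMPARE_OP bool(<) → 1 vs 3 = True. Stack: [True]
POP_JUMP_IF_FALSE → pop True; no jump. Stack: []
LOAD_FAST_LOAD_FAST y,i → push -8,1. Stack: [-8, 1]
BINARY_OP + → -8 + 1 = -7. Stack: [-7]
STORE_FAST y → y=-7. Stack: []
LOAD_CONST → push 4. Stack: [4]
LOAD_FAST a → push 12. Stack: [4, 12]
BINARY_OP - → 4 - 12 = -8. Stack: [-8]
STORE_FAST y → y=-8. Stack: []
LOAD_FAST i → push 1. Stack: [1]
LOAD_CONST → push 1. Stack: [1, 1]
BINARY_OP + → 1 + 1 = 2. Stack: [2]
STORE_FAST i → i=2. Stack: []
LOAD_FAST i → push 2. Stack: [2]
LOAD_CONST → push 3. Stack: [2, 3]
COMPARE_OP bool(<) → 2 vs 3 = True. Stack: [True]
POP_JUMP_IF_FALSE → pop True; no jump. Stack: []
LOAD_FAST_LOAD_FAST y,i → push -8,2. Stack: [-8, 2]
BINARY_OP + → -8 + 2 = -6. Stack: [-6]
STORE_FAST y → y=-6. Stack: []
LOAD_CONST → push 4. Stack: [4]
LOAD_FAST a → push 12. Stack: [4, 12]
BINARY_OP - → 4 - 12 = -8. Stack: [-8]
STORE_FAST y → y=-8. Stack: []
LOAD_FAST i → push 2. Stack: [2]
LOAD_CONST → push 1. Stack: [2, 1]
BINARY_OP + → 2 + 1 = 3. Stack: [3]
STORE_FAST i → i=3. Stack: []
LOAD_FAST i → push 3. Stack: [3]
LOAD_CONST → push 3. Stack: [3, 3]
COMPARE_OP bool(<) → 3 vs 3 = False. Stack: [False]
POP_JUMP_IF_FALSE → pop False; jump. Stack: []
LOAD_FAST y → push -8. Stack: [-8]
RETURN_VALUE → return -8.

-8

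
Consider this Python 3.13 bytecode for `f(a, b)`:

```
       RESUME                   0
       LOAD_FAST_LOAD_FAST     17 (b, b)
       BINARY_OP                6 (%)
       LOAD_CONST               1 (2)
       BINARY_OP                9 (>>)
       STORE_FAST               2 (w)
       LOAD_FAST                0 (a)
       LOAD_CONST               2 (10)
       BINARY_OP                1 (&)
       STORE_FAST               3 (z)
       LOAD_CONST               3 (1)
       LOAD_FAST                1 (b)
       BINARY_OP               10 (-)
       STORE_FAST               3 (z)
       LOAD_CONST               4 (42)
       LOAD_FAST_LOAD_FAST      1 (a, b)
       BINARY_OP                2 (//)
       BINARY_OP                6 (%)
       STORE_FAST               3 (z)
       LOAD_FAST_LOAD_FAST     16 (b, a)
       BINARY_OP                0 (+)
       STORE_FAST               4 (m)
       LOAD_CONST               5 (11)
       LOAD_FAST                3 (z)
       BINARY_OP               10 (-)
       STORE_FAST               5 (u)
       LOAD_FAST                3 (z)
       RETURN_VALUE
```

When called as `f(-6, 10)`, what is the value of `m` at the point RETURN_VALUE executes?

4

LOAD_FAST_LOAD_FAST b,b → push 10,10. Stack: [10, 10]
BINARY_OP % → 10 % 10 = 0. Stack: [0]
LOAD_CONST → push 2. Stack: [0, 2]
BINARY_OP >> → 0 >> 2 = 0. Stack: [0]
STORE_FAST w → w=0. Stack: []
LOAD_FAST a → push -6. Stack: [-6]
LOAD_CONST → push 10. Stack: [-6, 10]
BINARY_OP & → -6 & 10 = 10. Stack: [10]
STORE_FAST z → z=10. Stack: []
LOAD_CONST → push 1. Stack: [1]
LOAD_FAST b → push 10. Stack: [1, 10]
BINARY_OP - → 1 - 10 = -9. Stack: [-9]
STORE_FAST z → z=-9. Stack: []
LOAD_CONST → push 42. Stack: [42]
LOAD_FAST_LOAD_FAST a,b → push -6,10. Stack: [42, -6, 10]
BINARY_OP // → -6 // 10 = -1. Stack: [42, -1]
BINARY_OP % → 42 % -1 = 0. Stack: [0]
STORE_FAST z → z=0. Stack: []
LOAD_FAST_LOAD_FAST b,a → push 10,-6. Stack: [10, -6]
BINARY_OP + → 10 + -6 = 4. Stack: [4]
STORE_FAST m → m=4. Stack: []
LOAD_CONST → push 11. Stack: [11]
LOAD_FAST z → push 0. Stack: [11, 0]
BINARY_OP - → 11 - 0 = 11. Stack: [11]
STORE_FAST u → u=11. Stack: []
LOAD_FAST z → push 0. Stack: [0]
RETURN_VALUE → return 0.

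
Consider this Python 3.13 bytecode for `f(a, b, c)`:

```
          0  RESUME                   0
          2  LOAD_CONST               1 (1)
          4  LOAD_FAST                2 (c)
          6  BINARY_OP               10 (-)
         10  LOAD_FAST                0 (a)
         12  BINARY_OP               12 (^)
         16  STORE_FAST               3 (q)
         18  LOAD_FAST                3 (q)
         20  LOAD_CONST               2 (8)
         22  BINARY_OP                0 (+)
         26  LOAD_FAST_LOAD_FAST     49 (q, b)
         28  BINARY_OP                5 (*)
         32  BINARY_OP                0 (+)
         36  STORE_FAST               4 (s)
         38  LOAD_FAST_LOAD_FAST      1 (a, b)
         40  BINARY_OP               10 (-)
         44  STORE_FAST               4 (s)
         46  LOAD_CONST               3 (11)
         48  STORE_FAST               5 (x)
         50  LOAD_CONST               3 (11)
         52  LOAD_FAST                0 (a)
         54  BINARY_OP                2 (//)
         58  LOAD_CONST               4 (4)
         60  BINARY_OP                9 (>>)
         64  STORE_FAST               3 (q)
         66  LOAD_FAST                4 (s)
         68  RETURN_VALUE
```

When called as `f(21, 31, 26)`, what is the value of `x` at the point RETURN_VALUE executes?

LOAD_CONST → push 1. Stack: [1]
LOAD_FAST c → push 26. Stack: [1, 26]
BINARY_OP - → 1 - 26 = -25. Stack: [-25]
LOAD_FAST a → push 21. Stack: [-25, 21]
BINARY_OP ^ → -25 ^ 21 = -14. Stack: [-14]
STORE_FAST q → q=-14. Stack: []
LOAD_FAST q → push -14. Stack: [-14]
LOAD_CONST → push 8. Stack: [-14, 8]
BINARY_OP + → -14 + 8 = -6. Stack: [-6]
LOAD_FAST_LOAD_FAST q,b → push -14,31. Stack: [-6, -14, 31]
BINARY_OP * → -14 * 31 = -434. Stack: [-6, -434]
BINARY_OP + → -6 + -434 = -440. Stack: [-440]
STORE_FAST s → s=-440. Stack: []
LOAD_FAST_LOAD_FAST a,b → push 21,31. Stack: [21, 31]
BINARY_OP - → 21 - 31 = -10. Stack: [-10]
STORE_FAST s → s=-10. Stack: []
LOAD_CONST → push 11. Stack: [11]
STORE_FAST x → x=11. Stack: []
LOAD_CONST → push 11. Stack: [11]
LOAD_FAST a → push 21. Stack: [11, 21]
BINARY_OP // → 11 // 21 = 0. Stack: [0]
LOAD_CONST → push 4. Stack: [0, 4]
BINARY_OP >> → 0 >> 4 = 0. Stack: [0]
STORE_FAST q → q=0. Stack: []
LOAD_FAST s → push -10. Stack: [-10]
RETURN_VALUE → return -10.

11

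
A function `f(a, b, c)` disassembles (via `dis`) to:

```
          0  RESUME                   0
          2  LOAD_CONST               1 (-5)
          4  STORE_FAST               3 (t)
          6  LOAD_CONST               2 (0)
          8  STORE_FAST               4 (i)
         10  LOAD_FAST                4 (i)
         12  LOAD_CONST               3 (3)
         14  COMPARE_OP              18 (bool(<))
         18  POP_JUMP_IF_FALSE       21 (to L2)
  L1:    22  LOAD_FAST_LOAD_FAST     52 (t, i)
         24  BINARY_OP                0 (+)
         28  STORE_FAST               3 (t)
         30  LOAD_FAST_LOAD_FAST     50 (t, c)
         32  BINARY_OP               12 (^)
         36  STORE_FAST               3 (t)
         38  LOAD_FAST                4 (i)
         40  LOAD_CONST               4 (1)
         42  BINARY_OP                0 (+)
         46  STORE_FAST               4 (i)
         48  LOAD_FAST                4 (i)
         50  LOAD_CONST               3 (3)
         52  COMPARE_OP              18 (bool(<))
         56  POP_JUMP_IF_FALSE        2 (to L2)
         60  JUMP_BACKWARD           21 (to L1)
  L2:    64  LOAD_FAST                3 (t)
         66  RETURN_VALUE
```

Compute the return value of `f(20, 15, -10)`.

12

LOAD_CONST → push -5. Stack: [-5]
STORE_FAST t → t=-5. Stack: []
LOAD_CONST → push 0. Stack: [0]
STORE_FAST i → i=0. Stack: []
LOAD_FAST i → push 0. Stack: [0]
LOAD_CONST → push 3. Stack: [0, 3]
COMPARE_OP bool(<) → 0 vs 3 = True. Stack: [True]
POP_JUMP_IF_FALSE → pop True; no jump. Stack: []
LOAD_FAST_LOAD_FAST t,i → push -5,0. Stack: [-5, 0]
BINARY_OP + → -5 + 0 = -5. Stack: [-5]
STORE_FAST t → t=-5. Stack: []
LOAD_FAST_LOAD_FAST t,c → push -5,-10. Stack: [-5, -10]
BINARY_OP ^ → -5 ^ -10 = 13. Stack: [13]
STORE_FAST t → t=13. Stack: []
LOAD_FAST i → push 0. Stack: [0]
LOAD_CONST → push 1. Stack: [0, 1]
BINARY_OP + → 0 + 1 = 1. Stack: [1]
STORE_FAST i → i=1. Stack: []
LOAD_FAST i → push 1. Stack: [1]
LOAD_CONST → push 3. Stack: [1, 3]
COMPARE_OP bool(<) → 1 vs 3 = True. Stack: [True]
POP_JUMP_IF_FALSE → pop True; no jump. Stack: []
LOAD_FAST_LOAD_FAST t,i → push 13,1. Stack: [13, 1]
BINARY_OP + → 13 + 1 = 14. Stack: [14]
STORE_FAST t → t=14. Stack: []
LOAD_FAST_LOAD_FAST t,c → push 14,-10. Stack: [14, -10]
BINARY_OP ^ → 14 ^ -10 = -8. Stack: [-8]
STORE_FAST t → t=-8. Stack: []
LOAD_FAST i → push 1. Stack: [1]
LOAD_CONST → push 1. Stack: [1, 1]
BINARY_OP + → 1 + 1 = 2. Stack: [2]
STORE_FAST i → i=2. Stack: []
LOAD_FAST i → push 2. Stack: [2]
LOAD_CONST → push 3. Stack: [2, 3]
COMPARE_OP bool(<) → 2 vs 3 = True. Stack: [True]
POP_JUMP_IF_FALSE → pop True; no jump. Stack: []
LOAD_FAST_LOAD_FAST t,i → push -8,2. Stack: [-8, 2]
BINARY_OP + → -8 + 2 = -6. Stack: [-6]
STORE_FAST t → t=-6. Stack: []
LOAD_FAST_LOAD_FAST t,c → push -6,-10. Stack: [-6, -10]
BINARY_OP ^ → -6 ^ -10 = 12. Stack: [12]
STORE_FAST t → t=12. Stack: []
LOAD_FAST i → push 2. Stack: [2]
LOAD_CONST → push 1. Stack: [2, 1]
BINARY_OP + → 2 + 1 = 3. Stack: [3]
STORE_FAST i → i=3. Stack: []
LOAD_FAST i → push 3. Stack: [3]
LOAD_CONST → push 3. Stack: [3, 3]
COMPARE_OP bool(<) → 3 vs 3 = False. Stack: [False]
POP_JUMP_IF_FALSE → pop False; jump. Stack: []
LOAD_FAST t → push 12. Stack: [12]
RETURN_VALUE → return 12.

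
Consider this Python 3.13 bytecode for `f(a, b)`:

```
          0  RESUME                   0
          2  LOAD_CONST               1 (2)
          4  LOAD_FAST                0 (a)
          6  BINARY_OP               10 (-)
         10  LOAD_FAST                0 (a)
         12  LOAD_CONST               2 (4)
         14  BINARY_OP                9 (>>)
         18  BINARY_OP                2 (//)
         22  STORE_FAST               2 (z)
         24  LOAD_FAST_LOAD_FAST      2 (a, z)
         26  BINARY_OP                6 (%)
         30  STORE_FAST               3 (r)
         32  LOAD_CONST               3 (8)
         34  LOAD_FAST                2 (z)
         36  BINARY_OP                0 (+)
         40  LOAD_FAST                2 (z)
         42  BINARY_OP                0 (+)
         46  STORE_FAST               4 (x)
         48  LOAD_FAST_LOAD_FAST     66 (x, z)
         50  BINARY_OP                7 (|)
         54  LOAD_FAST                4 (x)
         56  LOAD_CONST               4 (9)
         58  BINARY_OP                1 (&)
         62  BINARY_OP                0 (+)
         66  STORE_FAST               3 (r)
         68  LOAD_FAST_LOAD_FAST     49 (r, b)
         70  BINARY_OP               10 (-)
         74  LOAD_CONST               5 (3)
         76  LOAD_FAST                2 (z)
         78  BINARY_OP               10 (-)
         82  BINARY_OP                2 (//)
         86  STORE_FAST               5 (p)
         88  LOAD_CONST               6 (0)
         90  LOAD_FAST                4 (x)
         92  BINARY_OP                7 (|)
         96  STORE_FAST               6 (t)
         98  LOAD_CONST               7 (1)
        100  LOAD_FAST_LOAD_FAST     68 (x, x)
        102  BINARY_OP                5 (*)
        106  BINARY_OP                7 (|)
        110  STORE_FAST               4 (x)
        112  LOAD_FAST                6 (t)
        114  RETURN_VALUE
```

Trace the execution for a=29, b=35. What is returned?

-46

LOAD_CONST → push 2. Stack: [2]
LOAD_FAST a → push 29. Stack: [2, 29]
BINARY_OP - → 2 - 29 = -27. Stack: [-27]
LOAD_FAST a → push 29. Stack: [-27, 29]
LOAD_CONST → push 4. Stack: [-27, 29, 4]
BINARY_OP >> → 29 >> 4 = 1. Stack: [-27, 1]
BINARY_OP // → -27 // 1 = -27. Stack: [-27]
STORE_FAST z → z=-27. Stack: []
LOAD_FAST_LOAD_FAST a,z → push 29,-27. Stack: [29, -27]
BINARY_OP % → 29 % -27 = -25. Stack: [-25]
STORE_FAST r → r=-25. Stack: []
LOAD_CONST → push 8. Stack: [8]
LOAD_FAST z → push -27. Stack: [8, -27]
BINARY_OP + → 8 + -27 = -19. Stack: [-19]
LOAD_FAST z → push -27. Stack: [-19, -27]
BINARY_OP + → -19 + -27 = -46. Stack: [-46]
STORE_FAST x → x=-46. Stack: []
LOAD_FAST_LOAD_FAST x,z → push -46,-27. Stack: [-46, -27]
BINARY_OP | → -46 | -27 = -9. Stack: [-9]
LOAD_FAST x → push -46. Stack: [-9, -46]
LOAD_CONST → push 9. Stack: [-9, -46, 9]
BINARY_OP & → -46 & 9 = 0. Stack: [-9, 0]
BINARY_OP + → -9 + 0 = -9. Stack: [-9]
STORE_FAST r → r=-9. Stack: []
LOAD_FAST_LOAD_FAST r,b → push -9,35. Stack: [-9, 35]
BINARY_OP - → -9 - 35 = -44. Stack: [-44]
LOAD_CONST → push 3. Stack: [-44, 3]
LOAD_FAST z → push -27. Stack: [-44, 3, -27]
BINARY_OP - → 3 - -27 = 30. Stack: [-44, 30]
BINARY_OP // → -44 // 30 = -2. Stack: [-2]
STORE_FAST p → p=-2. Stack: []
LOAD_CONST → push 0. Stack: [0]
LOAD_FAST x → push -46. Stack: [0, -46]
BINARY_OP | → 0 | -46 = -46. Stack: [-46]
STORE_FAST t → t=-46. Stack: []
LOAD_CONST → push 1. Stack: [1]
LOAD_FAST_LOAD_FAST x,x → push -46,-46. Stack: [1, -46, -46]
BINARY_OP * → -46 * -46 = 2116. Stack: [1, 2116]
BINARY_OP | → 1 | 2116 = 2117. Stack: [2117]
STORE_FAST x → x=2117. Stack: []
LOAD_FAST t → push -46. Stack: [-46]
RETURN_VALUE → return -46.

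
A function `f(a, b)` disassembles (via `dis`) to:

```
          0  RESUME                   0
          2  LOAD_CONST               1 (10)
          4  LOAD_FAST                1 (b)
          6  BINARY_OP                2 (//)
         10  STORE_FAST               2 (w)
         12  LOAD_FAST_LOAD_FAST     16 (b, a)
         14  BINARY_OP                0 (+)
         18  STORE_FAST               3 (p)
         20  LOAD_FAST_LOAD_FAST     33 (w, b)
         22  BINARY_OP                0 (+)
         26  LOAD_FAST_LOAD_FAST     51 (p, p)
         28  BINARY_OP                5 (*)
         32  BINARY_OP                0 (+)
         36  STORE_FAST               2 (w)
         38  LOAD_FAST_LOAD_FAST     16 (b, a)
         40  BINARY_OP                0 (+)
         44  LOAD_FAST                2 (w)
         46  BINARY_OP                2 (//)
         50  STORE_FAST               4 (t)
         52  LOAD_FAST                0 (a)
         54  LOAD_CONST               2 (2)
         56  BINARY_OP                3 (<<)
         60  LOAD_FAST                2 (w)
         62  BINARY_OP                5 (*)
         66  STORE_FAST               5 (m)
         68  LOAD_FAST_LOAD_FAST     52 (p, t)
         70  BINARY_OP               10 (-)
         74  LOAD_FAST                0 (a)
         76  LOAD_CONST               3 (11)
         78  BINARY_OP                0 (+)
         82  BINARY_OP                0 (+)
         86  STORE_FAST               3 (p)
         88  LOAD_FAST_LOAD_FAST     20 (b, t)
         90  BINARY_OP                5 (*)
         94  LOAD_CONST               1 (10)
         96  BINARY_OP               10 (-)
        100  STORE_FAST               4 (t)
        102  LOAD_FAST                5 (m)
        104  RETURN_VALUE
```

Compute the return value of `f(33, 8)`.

LOAD_CONST → push 10. Stack: [10]
LOAD_FAST b → push 8. Stack: [10, 8]
BINARY_OP // → 10 // 8 = 1. Stack: [1]
STORE_FAST w → w=1. Stack: []
LOAD_FAST_LOAD_FAST b,a → push 8,33. Stack: [8, 33]
BINARY_OP + → 8 + 33 = 41. Stack: [41]
STORE_FAST p → p=41. Stack: []
LOAD_FAST_LOAD_FAST w,b → push 1,8. Stack: [1, 8]
BINARY_OP + → 1 + 8 = 9. Stack: [9]
LOAD_FAST_LOAD_FAST p,p → push 41,41. Stack: [9, 41, 41]
BINARY_OP * → 41 * 41 = 1681. Stack: [9, 1681]
BINARY_OP + → 9 + 1681 = 1690. Stack: [1690]
STORE_FAST w → w=1690. Stack: []
LOAD_FAST_LOAD_FAST b,a → push 8,33. Stack: [8, 33]
BINARY_OP + → 8 + 33 = 41. Stack: [41]
LOAD_FAST w → push 1690. Stack: [41, 1690]
BINARY_OP // → 41 // 1690 = 0. Stack: [0]
STORE_FAST t → t=0. Stack: []
LOAD_FAST a → push 33. Stack: [33]
LOAD_CONST → push 2. Stack: [33, 2]
BINARY_OP << → 33 << 2 = 132. Stack: [132]
LOAD_FAST w → push 1690. Stack: [132, 1690]
BINARY_OP * → 132 * 1690 = 223080. Stack: [223080]
STORE_FAST m → m=223080. Stack: []
LOAD_FAST_LOAD_FAST p,t → push 41,0. Stack: [41, 0]
BINARY_OP - → 41 - 0 = 41. Stack: [41]
LOAD_FAST a → push 33. Stack: [41, 33]
LOAD_CONST → push 11. Stack: [41, 33, 11]
BINARY_OP + → 33 + 11 = 44. Stack: [41, 44]
BINARY_OP + → 41 + 44 = 85. Stack: [85]
STORE_FAST p → p=85. Stack: []
LOAD_FAST_LOAD_FAST b,t → push 8,0. Stack: [8, 0]
BINARY_OP * → 8 * 0 = 0. Stack: [0]
LOAD_CONST → push 10. Stack: [0, 10]
BINARY_OP - → 0 - 10 = -10. Stack: [-10]
STORE_FAST t → t=-10. Stack: []
LOAD_FAST m → push 223080. Stack: [223080]
RETURN_VALUE → return 223080.

223080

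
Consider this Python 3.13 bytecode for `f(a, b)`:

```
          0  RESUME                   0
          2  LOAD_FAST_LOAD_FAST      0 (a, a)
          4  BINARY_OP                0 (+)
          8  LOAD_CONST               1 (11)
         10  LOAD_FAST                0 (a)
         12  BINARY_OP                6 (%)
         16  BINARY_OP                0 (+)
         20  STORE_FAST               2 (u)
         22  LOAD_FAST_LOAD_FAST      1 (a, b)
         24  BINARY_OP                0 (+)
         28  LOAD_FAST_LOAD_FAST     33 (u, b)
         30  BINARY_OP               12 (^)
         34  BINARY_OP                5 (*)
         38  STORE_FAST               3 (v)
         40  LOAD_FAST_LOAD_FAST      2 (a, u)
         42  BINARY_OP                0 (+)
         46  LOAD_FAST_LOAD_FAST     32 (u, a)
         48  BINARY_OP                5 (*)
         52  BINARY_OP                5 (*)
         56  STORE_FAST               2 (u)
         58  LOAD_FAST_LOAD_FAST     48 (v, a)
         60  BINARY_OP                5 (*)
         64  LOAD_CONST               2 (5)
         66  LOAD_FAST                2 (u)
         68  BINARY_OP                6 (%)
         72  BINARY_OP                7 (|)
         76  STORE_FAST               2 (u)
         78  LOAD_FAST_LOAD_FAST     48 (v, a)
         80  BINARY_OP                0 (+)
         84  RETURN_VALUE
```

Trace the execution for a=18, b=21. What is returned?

LOAD_FAST_LOAD_FAST a,a → push 18,18. Stack: [18, 18]
BINARY_OP + → 18 + 18 = 36. Stack: [36]
LOAD_CONST → push 11. Stack: [36, 11]
LOAD_FAST a → push 18. Stack: [36, 11, 18]
BINARY_OP % → 11 % 18 = 11. Stack: [36, 11]
BINARY_OP + → 36 + 11 = 47. Stack: [47]
STORE_FAST u → u=47. Stack: []
LOAD_FAST_LOAD_FAST a,b → push 18,21. Stack: [18, 21]
BINARY_OP + → 18 + 21 = 39. Stack: [39]
LOAD_FAST_LOAD_FAST u,b → push 47,21. Stack: [39, 47, 21]
BINARY_OP ^ → 47 ^ 21 = 58. Stack: [39, 58]
BINARY_OP * → 39 * 58 = 2262. Stack: [2262]
STORE_FAST v → v=2262. Stack: []
LOAD_FAST_LOAD_FAST a,u → push 18,47. Stack: [18, 47]
BINARY_OP + → 18 + 47 = 65. Stack: [65]
LOAD_FAST_LOAD_FAST u,a → push 47,18. Stack: [65, 47, 18]
BINARY_OP * → 47 * 18 = 846. Stack: [65, 846]
BINARY_OP * → 65 * 846 = 54990. Stack: [54990]
STORE_FAST u → u=54990. Stack: []
LOAD_FAST_LOAD_FAST v,a → push 2262,18. Stack: [2262, 18]
BINARY_OP * → 2262 * 18 = 40716. Stack: [40716]
LOAD_CONST → push 5. Stack: [40716, 5]
LOAD_FAST u → push 54990. Stack: [40716, 5, 54990]
BINARY_OP % → 5 % 54990 = 5. Stack: [40716, 5]
BINARY_OP | → 40716 | 5 = 40717. Stack: [40717]
STORE_FAST u → u=40717. Stack: []
LOAD_FAST_LOAD_FAST v,a → push 2262,18. Stack: [2262, 18]
BINARY_OP + → 2262 + 18 = 2280. Stack: [2280]
RETURN_VALUE → return 2280.

2280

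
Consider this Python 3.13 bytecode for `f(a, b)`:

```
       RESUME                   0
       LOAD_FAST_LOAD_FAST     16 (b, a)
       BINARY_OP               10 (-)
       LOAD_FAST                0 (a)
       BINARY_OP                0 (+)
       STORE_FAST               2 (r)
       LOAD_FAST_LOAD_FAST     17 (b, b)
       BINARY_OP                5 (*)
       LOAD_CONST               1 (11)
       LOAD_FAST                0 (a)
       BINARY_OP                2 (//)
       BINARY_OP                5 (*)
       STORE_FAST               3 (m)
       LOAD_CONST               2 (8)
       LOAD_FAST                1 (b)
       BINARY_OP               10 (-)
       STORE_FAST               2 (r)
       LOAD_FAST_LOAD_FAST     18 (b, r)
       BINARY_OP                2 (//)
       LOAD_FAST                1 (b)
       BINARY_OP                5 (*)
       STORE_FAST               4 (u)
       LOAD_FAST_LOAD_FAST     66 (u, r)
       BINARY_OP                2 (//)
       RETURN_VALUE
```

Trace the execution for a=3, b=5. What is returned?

1

LOAD_FAST_LOAD_FAST b,a → push 5,3. Stack: [5, 3]
BINARY_OP - → 5 - 3 = 2. Stack: [2]
LOAD_FAST a → push 3. Stack: [2, 3]
BINARY_OP + → 2 + 3 = 5. Stack: [5]
STORE_FAST r → r=5. Stack: []
LOAD_FAST_LOAD_FAST b,b → push 5,5. Stack: [5, 5]
BINARY_OP * → 5 * 5 = 25. Stack: [25]
LOAD_CONST → push 11. Stack: [25, 11]
LOAD_FAST a → push 3. Stack: [25, 11, 3]
BINARY_OP // → 11 // 3 = 3. Stack: [25, 3]
BINARY_OP * → 25 * 3 = 75. Stack: [75]
STORE_FAST m → m=75. Stack: []
LOAD_CONST → push 8. Stack: [8]
LOAD_FAST b → push 5. Stack: [8, 5]
BINARY_OP - → 8 - 5 = 3. Stack: [3]
STORE_FAST r → r=3. Stack: []
LOAD_FAST_LOAD_FAST b,r → push 5,3. Stack: [5, 3]
BINARY_OP // → 5 // 3 = 1. Stack: [1]
LOAD_FAST b → push 5. Stack: [1, 5]
BINARY_OP * → 1 * 5 = 5. Stack: [5]
STORE_FAST u → u=5. Stack: []
LOAD_FAST_LOAD_FAST u,r → push 5,3. Stack: [5, 3]
BINARY_OP // → 5 // 3 = 1. Stack: [1]
RETURN_VALUE → return 1.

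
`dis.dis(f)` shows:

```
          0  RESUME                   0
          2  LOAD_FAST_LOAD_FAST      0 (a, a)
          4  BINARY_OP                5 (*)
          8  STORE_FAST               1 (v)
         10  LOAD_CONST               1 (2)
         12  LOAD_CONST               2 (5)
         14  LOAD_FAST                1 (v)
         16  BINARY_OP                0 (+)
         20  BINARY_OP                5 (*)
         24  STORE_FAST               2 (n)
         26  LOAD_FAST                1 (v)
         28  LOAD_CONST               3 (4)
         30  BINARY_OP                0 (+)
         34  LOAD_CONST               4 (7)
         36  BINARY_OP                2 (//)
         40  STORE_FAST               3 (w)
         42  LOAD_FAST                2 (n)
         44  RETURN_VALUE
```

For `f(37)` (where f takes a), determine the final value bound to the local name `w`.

LOAD_FAST_LOAD_FAST a,a → push 37,37. Stack: [37, 37]
BINARY_OP * → 37 * 37 = 1369. Stack: [1369]
STORE_FAST v → v=1369. Stack: []
LOAD_CONST → push 2. Stack: [2]
LOAD_CONST → push 5. Stack: [2, 5]
LOAD_FAST v → push 1369. Stack: [2, 5, 1369]
BINARY_OP + → 5 + 1369 = 1374. Stack: [2, 1374]
BINARY_OP * → 2 * 1374 = 2748. Stack: [2748]
STORE_FAST n → n=2748. Stack: []
LOAD_FAST v → push 1369. Stack: [1369]
LOAD_CONST → push 4. Stack: [1369, 4]
BINARY_OP + → 1369 + 4 = 1373. Stack: [1373]
LOAD_CONST → push 7. Stack: [1373, 7]
BINARY_OP // → 1373 // 7 = 196. Stack: [196]
STORE_FAST w → w=196. Stack: []
LOAD_FAST n → push 2748. Stack: [2748]
RETURN_VALUE → return 2748.

196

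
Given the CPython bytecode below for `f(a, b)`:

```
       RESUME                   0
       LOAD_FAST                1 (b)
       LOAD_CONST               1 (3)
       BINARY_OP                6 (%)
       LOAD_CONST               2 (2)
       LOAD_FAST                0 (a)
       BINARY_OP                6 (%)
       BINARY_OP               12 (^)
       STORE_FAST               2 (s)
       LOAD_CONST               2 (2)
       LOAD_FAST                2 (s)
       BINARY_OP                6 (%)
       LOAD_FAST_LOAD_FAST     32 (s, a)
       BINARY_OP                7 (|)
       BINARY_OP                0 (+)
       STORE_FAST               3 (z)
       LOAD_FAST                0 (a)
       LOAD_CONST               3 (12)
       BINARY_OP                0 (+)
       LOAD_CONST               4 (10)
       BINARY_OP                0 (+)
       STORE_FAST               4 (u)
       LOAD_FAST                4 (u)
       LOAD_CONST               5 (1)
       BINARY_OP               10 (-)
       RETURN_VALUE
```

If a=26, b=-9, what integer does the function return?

LOAD_FAST b → push -9. Stack: [-9]
LOAD_CONST → push 3. Stack: [-9, 3]
BINARY_OP % → -9 % 3 = 0. Stack: [0]
LOAD_CONST → push 2. Stack: [0, 2]
LOAD_FAST a → push 26. Stack: [0, 2, 26]
BINARY_OP % → 2 % 26 = 2. Stack: [0, 2]
BINARY_OP ^ → 0 ^ 2 = 2. Stack: [2]
STORE_FAST s → s=2. Stack: []
LOAD_CONST → push 2. Stack: [2]
LOAD_FAST s → push 2. Stack: [2, 2]
BINARY_OP % → 2 % 2 = 0. Stack: [0]
LOAD_FAST_LOAD_FAST s,a → push 2,26. Stack: [0, 2, 26]
BINARY_OP | → 2 | 26 = 26. Stack: [0, 26]
BINARY_OP + → 0 + 26 = 26. Stack: [26]
STORE_FAST z → z=26. Stack: []
LOAD_FAST a → push 26. Stack: [26]
LOAD_CONST → push 12. Stack: [26, 12]
BINARY_OP + → 26 + 12 = 38. Stack: [38]
LOAD_CONST → push 10. Stack: [38, 10]
BINARY_OP + → 38 + 10 = 48. Stack: [48]
STORE_FAST u → u=48. Stack: []
LOAD_FAST u → push 48. Stack: [48]
LOAD_CONST → push 1. Stack: [48, 1]
BINARY_OP - → 48 - 1 = 47. Stack: [47]
RETURN_VALUE → return 47.

47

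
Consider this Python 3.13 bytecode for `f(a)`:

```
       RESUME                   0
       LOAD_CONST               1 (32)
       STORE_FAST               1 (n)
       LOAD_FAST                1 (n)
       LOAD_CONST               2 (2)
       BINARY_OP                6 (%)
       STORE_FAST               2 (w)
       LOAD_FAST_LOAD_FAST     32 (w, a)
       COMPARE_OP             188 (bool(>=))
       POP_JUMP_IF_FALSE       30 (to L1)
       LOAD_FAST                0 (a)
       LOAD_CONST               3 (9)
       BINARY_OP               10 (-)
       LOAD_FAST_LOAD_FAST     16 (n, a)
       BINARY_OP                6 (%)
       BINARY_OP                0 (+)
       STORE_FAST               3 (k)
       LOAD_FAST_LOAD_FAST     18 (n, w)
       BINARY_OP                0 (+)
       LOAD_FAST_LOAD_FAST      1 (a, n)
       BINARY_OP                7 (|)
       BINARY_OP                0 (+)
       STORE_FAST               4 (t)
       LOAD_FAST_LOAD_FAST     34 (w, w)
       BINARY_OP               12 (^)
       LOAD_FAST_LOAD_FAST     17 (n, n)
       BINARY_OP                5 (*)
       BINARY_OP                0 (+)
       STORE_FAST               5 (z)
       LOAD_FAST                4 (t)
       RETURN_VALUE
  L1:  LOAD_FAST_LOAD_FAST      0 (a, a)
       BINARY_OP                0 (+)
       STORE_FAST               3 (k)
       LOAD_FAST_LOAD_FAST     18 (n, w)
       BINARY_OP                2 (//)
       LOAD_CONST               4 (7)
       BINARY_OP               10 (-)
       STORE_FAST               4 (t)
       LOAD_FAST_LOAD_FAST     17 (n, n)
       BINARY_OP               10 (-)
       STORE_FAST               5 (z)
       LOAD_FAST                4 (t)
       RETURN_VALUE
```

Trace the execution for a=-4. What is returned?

28

LOAD_CONST → push 32. Stack: [32]
STORE_FAST n → n=32. Stack: []
LOAD_FAST n → push 32. Stack: [32]
LOAD_CONST → push 2. Stack: [32, 2]
BINARY_OP % → 32 % 2 = 0. Stack: [0]
STORE_FAST w → w=0. Stack: []
LOAD_FAST_LOAD_FAST w,a → push 0,-4. Stack: [0, -4]
COMPARE_OP bool(>=) → 0 vs -4 = True. Stack: [True]
POP_JUMP_IF_FALSE → pop True; no jump. Stack: []
LOAD_FAST a → push -4. Stack: [-4]
LOAD_CONST → push 9. Stack: [-4, 9]
BINARY_OP - → -4 - 9 = -13. Stack: [-13]
LOAD_FAST_LOAD_FAST n,a → push 32,-4. Stack: [-13, 32, -4]
BINARY_OP % → 32 % -4 = 0. Stack: [-13, 0]
BINARY_OP + → -13 + 0 = -13. Stack: [-13]
STORE_FAST k → k=-13. Stack: []
LOAD_FAST_LOAD_FAST n,w → push 32,0. Stack: [32, 0]
BINARY_OP + → 32 + 0 = 32. Stack: [32]
LOAD_FAST_LOAD_FAST a,n → push -4,32. Stack: [32, -4, 32]
BINARY_OP | → -4 | 32 = -4. Stack: [32, -4]
BINARY_OP + → 32 + -4 = 28. Stack: [28]
STORE_FAST t → t=28. Stack: []
LOAD_FAST_LOAD_FAST w,w → push 0,0. Stack: [0, 0]
BINARY_OP ^ → 0 ^ 0 = 0. Stack: [0]
LOAD_FAST_LOAD_FAST n,n → push 32,32. Stack: [0, 32, 32]
BINARY_OP * → 32 * 32 = 1024. Stack: [0, 1024]
BINARY_OP + → 0 + 1024 = 1024. Stack: [1024]
STORE_FAST z → z=1024. Stack: []
LOAD_FAST t → push 28. Stack: [28]
RETURN_VALUE → return 28.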